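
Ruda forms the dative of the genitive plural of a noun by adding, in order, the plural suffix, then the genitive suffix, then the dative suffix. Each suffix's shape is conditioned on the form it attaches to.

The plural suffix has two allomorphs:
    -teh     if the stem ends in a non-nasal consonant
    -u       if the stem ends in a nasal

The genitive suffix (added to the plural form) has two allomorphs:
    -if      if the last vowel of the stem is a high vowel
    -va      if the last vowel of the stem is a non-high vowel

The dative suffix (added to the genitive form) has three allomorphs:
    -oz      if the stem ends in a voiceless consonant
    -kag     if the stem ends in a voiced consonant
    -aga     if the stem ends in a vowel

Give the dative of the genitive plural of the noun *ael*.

aeltehvaaga

*ael* — final consonant /l/ (non-nasal) → -teh → *aelteh*.
Since the last vowel of the plural form *aelteh* is /e/ (a non-high vowel), it takes -va, giving *aeltehva*.
The genitive form *aeltehva* — final sound /a/ (a vowel) → -aga → *aeltehvaaga*.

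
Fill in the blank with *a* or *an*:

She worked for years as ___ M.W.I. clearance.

The indefinite article is chosen by the initial *sound* of the following word, not its spelling.
The initialism *M.W.I.* is read letter by letter; the first letter, M, is pronounced /ɛm/, which begins with a vowel sound.
So the article is *an*: She worked for years as an M.W.I. clearance.

an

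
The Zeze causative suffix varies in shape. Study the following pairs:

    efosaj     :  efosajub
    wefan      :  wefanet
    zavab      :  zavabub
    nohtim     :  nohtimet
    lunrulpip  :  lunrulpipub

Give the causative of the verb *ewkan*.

The pattern is nasality of the final consonant: -et when the stem ends in a nasal (*wefan*, *nohtim*); -ub when the stem ends in a non-nasal consonant (*efosaj*, *zavab*, *lunrulpip*).
Since the final consonant of *ewkan* is /n/ (a nasal), it takes -et, giving *ewkanet*.

ewkanet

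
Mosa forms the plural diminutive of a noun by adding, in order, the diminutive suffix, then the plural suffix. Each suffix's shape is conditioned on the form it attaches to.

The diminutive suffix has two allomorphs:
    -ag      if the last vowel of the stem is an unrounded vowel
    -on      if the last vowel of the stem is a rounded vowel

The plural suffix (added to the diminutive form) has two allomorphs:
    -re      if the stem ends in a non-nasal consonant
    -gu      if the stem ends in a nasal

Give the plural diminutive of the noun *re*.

*re*: last vowel = /e/, an unrounded vowel → -ag → *reag*.
The diminutive form *reag* — final consonant /g/ (non-nasal) → -re → *reagre*.

reagre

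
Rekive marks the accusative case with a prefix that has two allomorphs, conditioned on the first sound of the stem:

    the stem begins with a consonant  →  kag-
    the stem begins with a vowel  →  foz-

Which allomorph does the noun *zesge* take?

kag-

*zesge*: first sound = /z/, a consonant → kag-.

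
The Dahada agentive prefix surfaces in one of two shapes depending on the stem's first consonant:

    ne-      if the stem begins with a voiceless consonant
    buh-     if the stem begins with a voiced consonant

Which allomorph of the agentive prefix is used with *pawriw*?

ne-

*pawriw*: first consonant = /p/, voiceless → ne-.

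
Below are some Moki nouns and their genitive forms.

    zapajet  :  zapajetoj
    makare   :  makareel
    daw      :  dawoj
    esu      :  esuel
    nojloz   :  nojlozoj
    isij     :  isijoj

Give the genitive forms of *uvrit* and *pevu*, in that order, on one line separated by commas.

uvritoj, pevuel

Looking at the final sound of each stem: -oj when the stem ends in a consonant (*zapajet*, *daw*, *nojloz*, *isij*); -el when the stem ends in a vowel (*makare*, *esu*).
*uvrit*: final sound = /t/, a consonant → -oj → *uvritoj*.
*pevu* — final sound /u/ (a vowel) → -el → *pevuel*.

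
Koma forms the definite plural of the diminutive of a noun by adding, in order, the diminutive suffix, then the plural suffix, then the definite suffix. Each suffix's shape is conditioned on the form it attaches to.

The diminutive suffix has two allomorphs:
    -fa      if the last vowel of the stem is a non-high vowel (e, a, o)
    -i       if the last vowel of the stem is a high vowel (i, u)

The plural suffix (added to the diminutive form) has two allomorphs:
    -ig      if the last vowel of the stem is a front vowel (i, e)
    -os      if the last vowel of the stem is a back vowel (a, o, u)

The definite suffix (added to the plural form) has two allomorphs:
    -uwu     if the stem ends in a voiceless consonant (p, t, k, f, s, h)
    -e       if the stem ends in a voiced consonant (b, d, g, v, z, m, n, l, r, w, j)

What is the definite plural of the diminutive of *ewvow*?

ewvowfaosuwu

*ewvow*: last vowel = /o/, a non-high vowel → -fa → *ewvowfa*.
Since the last vowel of the diminutive form *ewvowfa* is /a/ (a back vowel), it takes -os, giving *ewvowfaos*.
The final consonant of the plural form *ewvowfaos* is /s/, which is voiceless, so the definite suffix is -uwu, giving *ewvowfaosuwu*.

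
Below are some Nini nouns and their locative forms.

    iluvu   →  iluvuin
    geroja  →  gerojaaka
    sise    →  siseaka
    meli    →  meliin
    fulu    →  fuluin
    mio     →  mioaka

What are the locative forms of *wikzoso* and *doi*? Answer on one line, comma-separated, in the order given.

Looking at the last vowel of each stem: -in when the last vowel of the stem is a high vowel (*iluvu*, *meli*, *fulu*); -aka when the last vowel of the stem is a non-high vowel (*geroja*, *sise*, *mio*).
*wikzoso* — last vowel /o/ (a non-high vowel) → -aka → *wikzosoaka*.
*doi*: last vowel = /i/, a high vowel → -in → *doiin*.

wikzosoaka, doiin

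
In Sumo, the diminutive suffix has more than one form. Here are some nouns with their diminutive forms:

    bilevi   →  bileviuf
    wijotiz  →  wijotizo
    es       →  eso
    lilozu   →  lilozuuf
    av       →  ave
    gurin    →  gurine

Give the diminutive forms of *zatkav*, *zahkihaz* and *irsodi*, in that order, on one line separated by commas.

The suffix is conditioned by the final sound: -o when the stem ends in a sibilant (*wijotiz*, *es*); -e when the stem ends in a non-sibilant consonant (*av*, *gurin*); -uf when the stem ends in a vowel (*bilevi*, *lilozu*).
*zatkav* — final sound /v/ (a non-sibilant consonant) → -e → *zatkave*.
*zahkihaz*: final sound = /z/, a sibilant → -o → *zahkihazo*.
Since the final sound of *irsodi* is /i/ (a vowel), it takes -uf, giving *irsodiuf*.

zatkave, zahkihazo, irsodiuf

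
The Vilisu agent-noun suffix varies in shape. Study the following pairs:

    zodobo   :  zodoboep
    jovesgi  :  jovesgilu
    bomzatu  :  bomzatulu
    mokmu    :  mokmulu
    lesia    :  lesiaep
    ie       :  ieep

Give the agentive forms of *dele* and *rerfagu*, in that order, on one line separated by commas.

The alternation tracks the last vowel of the stem — -lu when the last vowel of the stem is a high vowel (*jovesgi*, *bomzatu*, *mokmu*); -ep when the last vowel of the stem is a non-high vowel (*zodobo*, *lesia*, *ie*).
*dele*: last vowel = /e/, a non-high vowel → -ep → *deleep*.
The last vowel of *rerfagu* is /u/, which is a high vowel, so the suffix is -lu, giving *rerfagulu*.

deleep, rerfagulu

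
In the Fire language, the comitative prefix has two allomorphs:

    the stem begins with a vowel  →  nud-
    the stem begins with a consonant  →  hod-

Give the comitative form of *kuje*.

Since the first sound of *kuje* is /k/ (a consonant), it takes hod-, giving *hodkuje*.

hodkuje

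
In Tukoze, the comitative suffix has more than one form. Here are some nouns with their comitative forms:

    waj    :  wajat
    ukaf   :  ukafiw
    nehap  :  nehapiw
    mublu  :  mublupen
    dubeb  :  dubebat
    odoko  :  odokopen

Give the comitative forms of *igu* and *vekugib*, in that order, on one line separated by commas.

The pattern is voicing of the final sound: -iw when the stem ends in a voiceless consonant (*ukaf*, *nehap*); -at when the stem ends in a voiced consonant (*waj*, *dubeb*); -pen when the stem ends in a vowel (*mublu*, *odoko*).
The final sound of *igu* is /u/, which is a vowel, so the suffix is -pen, giving *igupen*.
Since the final sound of *vekugib* is /b/ (a voiced consonant), it takes -at, giving *vekugibat*.

igupen, vekugibat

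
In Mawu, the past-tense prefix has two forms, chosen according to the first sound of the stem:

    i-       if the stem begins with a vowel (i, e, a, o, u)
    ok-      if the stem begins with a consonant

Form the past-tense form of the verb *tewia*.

*tewia* — first sound /t/ (a consonant) → ok- → *oktewia*.

oktewia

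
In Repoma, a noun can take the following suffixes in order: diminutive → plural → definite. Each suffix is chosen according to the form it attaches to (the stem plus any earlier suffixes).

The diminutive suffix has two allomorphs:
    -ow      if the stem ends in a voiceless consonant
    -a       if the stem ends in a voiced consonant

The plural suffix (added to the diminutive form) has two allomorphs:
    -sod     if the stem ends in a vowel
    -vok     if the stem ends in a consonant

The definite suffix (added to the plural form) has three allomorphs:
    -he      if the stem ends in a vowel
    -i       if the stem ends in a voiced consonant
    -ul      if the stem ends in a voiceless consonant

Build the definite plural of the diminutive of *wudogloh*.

*wudogloh*: final consonant = /h/, voiceless → -ow → *wudoglohow*.
The diminutive form *wudoglohow*: final sound = /w/, a consonant → -vok → *wudoglohowvok*.
Since the final sound of the plural form *wudoglohowvok* is /k/ (a voiceless consonant), it takes -ul, giving *wudoglohowvokul*.

wudoglohowvokul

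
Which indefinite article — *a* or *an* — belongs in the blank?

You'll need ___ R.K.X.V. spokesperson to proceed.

an

The indefinite article is chosen by the initial *sound* of the following word, not its spelling.
The initialism *R.K.X.V.* is read letter by letter; the first letter, R, is pronounced /ɑr/, which begins with a vowel sound.
So the article is *an*: You'll need an R.K.X.V. spokesperson to proceed.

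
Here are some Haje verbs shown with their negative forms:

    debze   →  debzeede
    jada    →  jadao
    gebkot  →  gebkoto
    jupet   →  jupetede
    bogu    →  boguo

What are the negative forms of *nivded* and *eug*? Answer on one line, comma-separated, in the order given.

Looking at the last vowel of each stem: -ede when the last vowel of the stem is a front vowel (*debze*, *jupet*); -o when the last vowel of the stem is a back vowel (*jada*, *gebkot*, *bogu*).
*nivded* — last vowel /e/ (a front vowel) → -ede → *nivdedede*.
Since the last vowel of *eug* is /u/ (a back vowel), it takes -o, giving *eugo*.

nivdedede, eugo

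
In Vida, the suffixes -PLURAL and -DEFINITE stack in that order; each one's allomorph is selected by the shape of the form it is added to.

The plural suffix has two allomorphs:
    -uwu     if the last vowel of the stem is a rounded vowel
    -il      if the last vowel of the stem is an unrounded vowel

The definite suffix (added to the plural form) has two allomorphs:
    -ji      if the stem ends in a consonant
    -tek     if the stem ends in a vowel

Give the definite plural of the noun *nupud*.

nupuduwutek

The last vowel of *nupud* is /u/, which is a rounded vowel, so the plural suffix is -uwu, giving *nupuduwu*.
The plural form *nupuduwu* — final sound /u/ (a vowel) → -tek → *nupuduwutek*.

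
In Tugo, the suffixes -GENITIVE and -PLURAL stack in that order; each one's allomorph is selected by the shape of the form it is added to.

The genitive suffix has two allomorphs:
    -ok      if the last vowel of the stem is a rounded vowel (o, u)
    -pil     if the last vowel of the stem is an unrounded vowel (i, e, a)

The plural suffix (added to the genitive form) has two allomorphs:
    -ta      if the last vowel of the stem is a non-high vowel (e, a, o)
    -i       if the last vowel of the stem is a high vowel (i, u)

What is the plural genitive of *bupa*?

bupapili

Since the last vowel of *bupa* is /a/ (an unrounded vowel), it takes -pil, giving *bupapil*.
The genitive form *bupapil*: last vowel = /i/, a high vowel → -i → *bupapili*.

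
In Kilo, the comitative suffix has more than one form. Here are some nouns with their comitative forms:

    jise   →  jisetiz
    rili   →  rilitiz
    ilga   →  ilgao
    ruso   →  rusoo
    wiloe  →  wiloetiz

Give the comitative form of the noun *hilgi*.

The pattern is front/back vowel harmony: -tiz when the last vowel of the stem is a front vowel (*jise*, *rili*, *wiloe*); -o when the last vowel of the stem is a back vowel (*ilga*, *ruso*).
Since the last vowel of *hilgi* is /i/ (a front vowel), it takes -tiz, giving *hilgitiz*.

hilgitiz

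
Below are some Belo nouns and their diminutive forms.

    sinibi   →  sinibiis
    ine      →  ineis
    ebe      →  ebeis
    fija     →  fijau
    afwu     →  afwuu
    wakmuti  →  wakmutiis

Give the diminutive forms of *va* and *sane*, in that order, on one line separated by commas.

Looking at the last vowel of each stem: -is when the last vowel of the stem is a front vowel (*sinibi*, *ine*, *ebe*, *wakmuti*); -u when the last vowel of the stem is a back vowel (*fija*, *afwu*).
*va* — last vowel /a/ (a back vowel) → -u → *vau*.
*sane* — last vowel /e/ (a front vowel) → -is → *saneis*.

vau, saneis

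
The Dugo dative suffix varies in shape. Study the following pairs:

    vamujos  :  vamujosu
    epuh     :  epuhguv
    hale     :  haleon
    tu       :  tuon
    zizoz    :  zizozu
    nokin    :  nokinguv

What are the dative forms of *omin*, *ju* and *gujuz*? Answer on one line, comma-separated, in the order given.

The pattern is sibilance of the final sound: -u when the stem ends in a sibilant (*vamujos*, *zizoz*); -guv when the stem ends in a non-sibilant consonant (*epuh*, *nokin*); -on when the stem ends in a vowel (*hale*, *tu*).
*omin*: final sound = /n/, a non-sibilant consonant → -guv → *ominguv*.
*ju*: final sound = /u/, a vowel → -on → *juon*.
*gujuz* — final sound /z/ (a sibilant) → -u → *gujuzu*.

ominguv, juon, gujuzu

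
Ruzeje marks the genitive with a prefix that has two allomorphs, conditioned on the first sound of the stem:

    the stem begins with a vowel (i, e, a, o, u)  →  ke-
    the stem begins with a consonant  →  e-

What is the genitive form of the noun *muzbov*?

emuzbov

The first sound of *muzbov* is /m/, which is a consonant, so the prefix is e-, giving *emuzbov*.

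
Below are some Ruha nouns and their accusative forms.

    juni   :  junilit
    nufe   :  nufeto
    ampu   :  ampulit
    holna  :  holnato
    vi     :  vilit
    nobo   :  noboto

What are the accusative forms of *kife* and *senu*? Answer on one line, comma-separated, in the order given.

kifeto, senulit

The alternation tracks the last vowel of the stem — -lit when the last vowel of the stem is a high vowel (*juni*, *ampu*, *vi*); -to when the last vowel of the stem is a non-high vowel (*nufe*, *holna*, *nobo*).
*kife*: last vowel = /e/, a non-high vowel → -to → *kifeto*.
The last vowel of *senu* is /u/, which is a high vowel, so the suffix is -lit, giving *senulit*.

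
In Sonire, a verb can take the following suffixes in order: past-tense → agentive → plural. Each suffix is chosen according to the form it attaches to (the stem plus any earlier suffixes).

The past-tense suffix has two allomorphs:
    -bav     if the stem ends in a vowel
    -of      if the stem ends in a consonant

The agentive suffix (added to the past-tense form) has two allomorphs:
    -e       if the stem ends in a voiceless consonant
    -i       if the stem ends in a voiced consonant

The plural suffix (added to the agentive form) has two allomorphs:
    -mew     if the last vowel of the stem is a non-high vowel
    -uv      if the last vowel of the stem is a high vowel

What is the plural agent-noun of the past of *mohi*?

mohibaviuv

*mohi*: final sound = /i/, a vowel → -bav → *mohibav*.
The past-tense form *mohibav*: final consonant = /v/, voiced → -i → *mohibavi*.
The agentive form *mohibavi* — last vowel /i/ (a high vowel) → -uv → *mohibaviuv*.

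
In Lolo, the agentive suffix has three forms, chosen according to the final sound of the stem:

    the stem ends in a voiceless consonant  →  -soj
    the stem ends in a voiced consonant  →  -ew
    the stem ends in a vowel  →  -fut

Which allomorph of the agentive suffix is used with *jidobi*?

-fut

Since the final sound of *jidobi* is /i/ (a vowel), it takes -fut.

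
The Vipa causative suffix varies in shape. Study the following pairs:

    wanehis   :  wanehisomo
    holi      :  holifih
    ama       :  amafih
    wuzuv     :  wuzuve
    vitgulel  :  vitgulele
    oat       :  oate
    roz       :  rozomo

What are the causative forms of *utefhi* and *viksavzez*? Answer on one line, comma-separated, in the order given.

utefhifih, viksavzezomo

Looking at the final sound of each stem: -omo when the stem ends in a sibilant (*wanehis*, *roz*); -e when the stem ends in a non-sibilant consonant (*wuzuv*, *vitgulel*, *oat*); -fih when the stem ends in a vowel (*holi*, *ama*).
*utefhi* — final sound /i/ (a vowel) → -fih → *utefhifih*.
Since the final sound of *viksavzez* is /z/ (a sibilant), it takes -omo, giving *viksavzezomo*.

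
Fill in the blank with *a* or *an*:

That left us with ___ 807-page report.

The indefinite article is chosen by the initial *sound* of the following word, not its spelling.
The number *807* is spoken "eight hundred …", beginning with /eɪt/ — a vowel sound.
So the article is *an*: That left us with an 807-page report.

an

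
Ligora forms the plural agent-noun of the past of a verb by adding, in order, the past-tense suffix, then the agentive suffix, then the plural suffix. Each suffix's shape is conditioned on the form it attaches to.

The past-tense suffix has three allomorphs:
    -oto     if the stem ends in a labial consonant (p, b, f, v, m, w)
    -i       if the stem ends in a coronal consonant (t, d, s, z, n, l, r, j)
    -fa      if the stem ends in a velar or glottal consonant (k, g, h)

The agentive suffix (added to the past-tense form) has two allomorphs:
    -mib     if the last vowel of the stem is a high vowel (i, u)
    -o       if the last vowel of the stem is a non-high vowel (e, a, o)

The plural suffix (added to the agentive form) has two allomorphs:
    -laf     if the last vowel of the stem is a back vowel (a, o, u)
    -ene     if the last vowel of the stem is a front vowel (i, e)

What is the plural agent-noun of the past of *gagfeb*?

Since the final consonant of *gagfeb* is /b/ (labial), it takes -oto, giving *gagfeboto*.
Since the last vowel of the past-tense form *gagfeboto* is /o/ (a non-high vowel), it takes -o, giving *gagfebotoo*.
Since the last vowel of the agentive form *gagfebotoo* is /o/ (a back vowel), it takes -laf, giving *gagfebotoolaf*.

gagfebotoolaf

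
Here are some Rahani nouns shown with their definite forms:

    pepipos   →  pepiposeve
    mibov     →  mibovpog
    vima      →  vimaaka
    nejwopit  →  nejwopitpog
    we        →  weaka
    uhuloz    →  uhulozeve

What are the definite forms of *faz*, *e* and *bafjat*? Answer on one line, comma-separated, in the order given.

The suffix is conditioned by the final sound: -eve when the stem ends in a sibilant (*pepipos*, *uhuloz*); -pog when the stem ends in a non-sibilant consonant (*mibov*, *nejwopit*); -aka when the stem ends in a vowel (*vima*, *we*).
*faz*: final sound = /z/, a sibilant → -eve → *fazeve*.
The final sound of *e* is /e/, which is a vowel, so the suffix is -aka, giving *eaka*.
Since the final sound of *bafjat* is /t/ (a non-sibilant consonant), it takes -pog, giving *bafjatpog*.

fazeve, eaka, bafjatpog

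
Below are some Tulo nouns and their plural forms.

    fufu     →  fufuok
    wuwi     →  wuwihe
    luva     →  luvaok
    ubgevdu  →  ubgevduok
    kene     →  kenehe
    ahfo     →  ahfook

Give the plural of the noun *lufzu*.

The pattern is front/back vowel harmony: -he when the last vowel of the stem is a front vowel (*wuwi*, *kene*); -ok when the last vowel of the stem is a back vowel (*fufu*, *luva*, *ubgevdu*, *ahfo*).
Since the last vowel of *lufzu* is /u/ (a back vowel), it takes -ok, giving *lufzuok*.

lufzuok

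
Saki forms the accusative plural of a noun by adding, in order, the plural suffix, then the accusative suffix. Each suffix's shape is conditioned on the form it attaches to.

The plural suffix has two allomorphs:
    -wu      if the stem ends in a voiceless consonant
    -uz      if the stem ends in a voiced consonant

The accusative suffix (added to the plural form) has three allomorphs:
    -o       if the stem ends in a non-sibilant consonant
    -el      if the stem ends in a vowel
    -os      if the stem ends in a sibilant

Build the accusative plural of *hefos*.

hefoswuel

*hefos* — final consonant /s/ (voiceless) → -wu → *hefoswu*.
The plural form *hefoswu* — final sound /u/ (a vowel) → -el → *hefoswuel*.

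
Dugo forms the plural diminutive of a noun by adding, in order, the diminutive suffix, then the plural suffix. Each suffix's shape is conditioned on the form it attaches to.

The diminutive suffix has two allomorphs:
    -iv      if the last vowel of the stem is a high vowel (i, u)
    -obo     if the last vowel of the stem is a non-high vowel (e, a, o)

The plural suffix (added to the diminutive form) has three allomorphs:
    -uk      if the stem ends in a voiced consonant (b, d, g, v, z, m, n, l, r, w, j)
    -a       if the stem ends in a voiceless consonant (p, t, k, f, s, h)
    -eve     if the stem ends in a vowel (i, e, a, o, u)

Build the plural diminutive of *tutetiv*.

Since the last vowel of *tutetiv* is /i/ (a high vowel), it takes -iv, giving *tutetiviv*.
The final sound of the diminutive form *tutetiviv* is /v/, which is a voiced consonant, so the plural suffix is -uk, giving *tutetivivuk*.

tutetivivuk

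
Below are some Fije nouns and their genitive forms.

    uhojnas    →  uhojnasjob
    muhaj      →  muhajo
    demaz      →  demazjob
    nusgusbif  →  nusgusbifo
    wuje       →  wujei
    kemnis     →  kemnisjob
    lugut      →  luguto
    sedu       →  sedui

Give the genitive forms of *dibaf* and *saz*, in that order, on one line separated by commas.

dibafo, sazjob

The pattern is sibilance of the final sound: -job when the stem ends in a sibilant (*uhojnas*, *demaz*, *kemnis*); -o when the stem ends in a non-sibilant consonant (*muhaj*, *nusgusbif*, *lugut*); -i when the stem ends in a vowel (*wuje*, *sedu*).
*dibaf*: final sound = /f/, a non-sibilant consonant → -o → *dibafo*.
*saz*: final sound = /z/, a sibilant → -job → *sazjob*.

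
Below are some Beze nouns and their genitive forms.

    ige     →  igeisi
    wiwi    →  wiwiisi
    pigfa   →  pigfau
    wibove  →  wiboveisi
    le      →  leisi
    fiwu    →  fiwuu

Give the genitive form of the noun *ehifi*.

ehifiisi

The pattern is front/back vowel harmony: -isi when the last vowel of the stem is a front vowel (*ige*, *wiwi*, *wibove*, *le*); -u when the last vowel of the stem is a back vowel (*pigfa*, *fiwu*).
The last vowel of *ehifi* is /i/, which is a front vowel, so the suffix is -isi, giving *ehifiisi*.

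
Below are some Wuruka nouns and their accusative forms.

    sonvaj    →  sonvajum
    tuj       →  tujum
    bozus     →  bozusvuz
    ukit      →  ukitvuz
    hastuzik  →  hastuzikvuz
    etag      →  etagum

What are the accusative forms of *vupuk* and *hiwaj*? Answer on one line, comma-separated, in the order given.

Looking at the final consonant of each stem: -vuz when the stem ends in a voiceless consonant (*bozus*, *ukit*, *hastuzik*); -um when the stem ends in a voiced consonant (*sonvaj*, *tuj*, *etag*).
The final consonant of *vupuk* is /k/, which is voiceless, so the suffix is -vuz, giving *vupukvuz*.
The final consonant of *hiwaj* is /j/, which is voiced, so the suffix is -um, giving *hiwajum*.

vupukvuz, hiwajum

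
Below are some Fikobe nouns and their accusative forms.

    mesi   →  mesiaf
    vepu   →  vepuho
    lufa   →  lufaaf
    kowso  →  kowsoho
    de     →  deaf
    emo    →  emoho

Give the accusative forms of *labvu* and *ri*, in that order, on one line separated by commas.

The alternation tracks the last vowel of the stem — -ho when the last vowel of the stem is a rounded vowel (*vepu*, *kowso*, *emo*); -af when the last vowel of the stem is an unrounded vowel (*mesi*, *lufa*, *de*).
The last vowel of *labvu* is /u/, which is a rounded vowel, so the suffix is -ho, giving *labvuho*.
*ri*: last vowel = /i/, an unrounded vowel → -af → *riaf*.

labvuho, riaf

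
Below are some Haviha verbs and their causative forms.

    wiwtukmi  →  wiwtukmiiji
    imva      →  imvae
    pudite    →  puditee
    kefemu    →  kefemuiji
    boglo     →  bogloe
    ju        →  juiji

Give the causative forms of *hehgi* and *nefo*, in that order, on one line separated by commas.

hehgiiji, nefoe

Looking at the last vowel of each stem: -iji when the last vowel of the stem is a high vowel (*wiwtukmi*, *kefemu*, *ju*); -e when the last vowel of the stem is a non-high vowel (*imva*, *pudite*, *boglo*).
*hehgi*: last vowel = /i/, a high vowel → -iji → *hehgiiji*.
Since the last vowel of *nefo* is /o/ (a non-high vowel), it takes -e, giving *nefoe*.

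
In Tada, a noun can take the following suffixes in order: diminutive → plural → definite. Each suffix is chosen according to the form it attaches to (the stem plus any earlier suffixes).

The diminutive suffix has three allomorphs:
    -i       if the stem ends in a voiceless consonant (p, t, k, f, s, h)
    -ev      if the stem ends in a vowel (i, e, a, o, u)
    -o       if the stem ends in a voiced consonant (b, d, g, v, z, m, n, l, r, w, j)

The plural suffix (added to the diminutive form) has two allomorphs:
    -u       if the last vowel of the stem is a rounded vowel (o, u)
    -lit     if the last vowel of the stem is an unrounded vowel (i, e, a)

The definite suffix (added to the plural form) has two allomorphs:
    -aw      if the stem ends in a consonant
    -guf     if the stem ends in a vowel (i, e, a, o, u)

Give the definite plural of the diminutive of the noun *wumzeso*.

wumzesoevlitaw

The final sound of *wumzeso* is /o/, which is a vowel, so the diminutive suffix is -ev, giving *wumzesoev*.
The diminutive form *wumzesoev*: last vowel = /e/, an unrounded vowel → -lit → *wumzesoevlit*.
Since the final sound of the plural form *wumzesoevlit* is /t/ (a consonant), it takes -aw, giving *wumzesoevlitaw*.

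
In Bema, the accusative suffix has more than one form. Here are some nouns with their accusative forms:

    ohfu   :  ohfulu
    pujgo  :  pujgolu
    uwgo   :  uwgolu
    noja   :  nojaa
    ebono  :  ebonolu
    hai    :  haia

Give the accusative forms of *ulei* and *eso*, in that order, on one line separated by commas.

The alternation tracks the last vowel of the stem — -lu when the last vowel of the stem is a rounded vowel (*ohfu*, *pujgo*, *uwgo*, *ebono*); -a when the last vowel of the stem is an unrounded vowel (*noja*, *hai*).
Since the last vowel of *ulei* is /i/ (an unrounded vowel), it takes -a, giving *uleia*.
The last vowel of *eso* is /o/, which is a rounded vowel, so the suffix is -lu, giving *esolu*.

uleia, esolu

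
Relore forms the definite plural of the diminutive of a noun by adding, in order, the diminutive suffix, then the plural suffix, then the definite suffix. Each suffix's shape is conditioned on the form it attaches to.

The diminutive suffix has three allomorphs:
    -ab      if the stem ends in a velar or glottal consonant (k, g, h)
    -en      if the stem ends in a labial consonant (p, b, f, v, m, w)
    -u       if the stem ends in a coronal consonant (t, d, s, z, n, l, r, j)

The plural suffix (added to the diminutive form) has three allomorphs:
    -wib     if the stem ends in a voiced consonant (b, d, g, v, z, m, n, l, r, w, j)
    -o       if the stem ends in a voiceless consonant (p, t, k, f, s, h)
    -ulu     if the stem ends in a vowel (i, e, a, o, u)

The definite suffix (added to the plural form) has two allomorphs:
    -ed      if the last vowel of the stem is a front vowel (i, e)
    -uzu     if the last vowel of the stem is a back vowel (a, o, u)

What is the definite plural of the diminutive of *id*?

iduuluuzu

Since the final consonant of *id* is /d/ (coronal), it takes -u, giving *idu*.
The diminutive form *idu* — final sound /u/ (a vowel) → -ulu → *iduulu*.
The plural form *iduulu*: last vowel = /u/, a back vowel → -uzu → *iduuluuzu*.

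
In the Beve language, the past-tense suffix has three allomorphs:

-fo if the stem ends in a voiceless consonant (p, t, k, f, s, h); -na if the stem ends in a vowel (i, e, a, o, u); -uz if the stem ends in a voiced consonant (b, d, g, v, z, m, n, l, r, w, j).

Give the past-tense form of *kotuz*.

Since the final sound of *kotuz* is /z/ (a voiced consonant), it takes -uz, giving *kotuzuz*.

kotuzuz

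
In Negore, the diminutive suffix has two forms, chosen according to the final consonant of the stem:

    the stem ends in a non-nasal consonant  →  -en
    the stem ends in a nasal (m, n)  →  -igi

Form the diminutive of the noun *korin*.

Since the final consonant of *korin* is /n/ (a nasal), it takes -igi, giving *korinigi*.

korinigi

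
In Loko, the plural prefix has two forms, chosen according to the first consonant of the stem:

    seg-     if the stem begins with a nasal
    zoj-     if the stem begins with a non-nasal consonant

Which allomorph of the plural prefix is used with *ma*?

*ma* — first consonant /m/ (a nasal) → seg-.

seg-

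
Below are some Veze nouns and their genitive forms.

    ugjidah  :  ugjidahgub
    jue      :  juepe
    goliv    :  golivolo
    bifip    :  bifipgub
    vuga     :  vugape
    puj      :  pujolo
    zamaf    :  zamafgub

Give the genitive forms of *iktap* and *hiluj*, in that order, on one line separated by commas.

iktapgub, hilujolo

Looking at the final sound of each stem: -gub when the stem ends in a voiceless consonant (*ugjidah*, *bifip*, *zamaf*); -olo when the stem ends in a voiced consonant (*goliv*, *puj*); -pe when the stem ends in a vowel (*jue*, *vuga*).
Since the final sound of *iktap* is /p/ (a voiceless consonant), it takes -gub, giving *iktapgub*.
*hiluj*: final sound = /j/, a voiced consonant → -olo → *hilujolo*.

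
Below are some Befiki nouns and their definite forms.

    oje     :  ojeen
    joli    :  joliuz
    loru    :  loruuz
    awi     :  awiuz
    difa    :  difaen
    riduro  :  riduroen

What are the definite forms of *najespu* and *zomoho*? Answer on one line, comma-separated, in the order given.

najespuuz, zomohoen

The suffix is conditioned by the last vowel: -uz when the last vowel of the stem is a high vowel (*joli*, *loru*, *awi*); -en when the last vowel of the stem is a non-high vowel (*oje*, *difa*, *riduro*).
*najespu*: last vowel = /u/, a high vowel → -uz → *najespuuz*.
The last vowel of *zomoho* is /o/, which is a non-high vowel, so the suffix is -en, giving *zomohoen*.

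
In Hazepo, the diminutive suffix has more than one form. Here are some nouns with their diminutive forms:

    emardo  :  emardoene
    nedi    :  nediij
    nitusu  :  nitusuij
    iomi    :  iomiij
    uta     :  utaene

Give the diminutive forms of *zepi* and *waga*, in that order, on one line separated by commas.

The suffix is conditioned by the last vowel: -ij when the last vowel of the stem is a high vowel (*nedi*, *nitusu*, *iomi*); -ene when the last vowel of the stem is a non-high vowel (*emardo*, *uta*).
*zepi*: last vowel = /i/, a high vowel → -ij → *zepiij*.
The last vowel of *waga* is /a/, which is a non-high vowel, so the suffix is -ene, giving *wagaene*.

zepiij, wagaene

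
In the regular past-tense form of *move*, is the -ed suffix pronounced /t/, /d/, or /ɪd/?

/d/

The stem *move* ends in a voiced sound other than /d/.
The -ed suffix is realized as /ɪd/ after /t, d/; as /t/ after other voiceless consonants; and as /d/ after other voiced sounds.
So -ed on *move* is pronounced /d/.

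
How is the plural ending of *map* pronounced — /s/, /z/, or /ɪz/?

/s/

The stem *map* ends in a voiceless non-sibilant consonant.
The plural suffix surfaces as /ɪz/ after sibilants, /s/ after other voiceless consonants, and /z/ after other voiced sounds.
So the plural -s on *map* is pronounced /s/.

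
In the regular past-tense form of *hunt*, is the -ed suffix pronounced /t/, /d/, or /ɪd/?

The stem *hunt* ends in /t/ or /d/.
The -ed suffix is realized as /ɪd/ after /t, d/; as /t/ after other voiceless consonants; and as /d/ after other voiced sounds.
So -ed on *hunt* is pronounced /ɪd/.

/ɪd/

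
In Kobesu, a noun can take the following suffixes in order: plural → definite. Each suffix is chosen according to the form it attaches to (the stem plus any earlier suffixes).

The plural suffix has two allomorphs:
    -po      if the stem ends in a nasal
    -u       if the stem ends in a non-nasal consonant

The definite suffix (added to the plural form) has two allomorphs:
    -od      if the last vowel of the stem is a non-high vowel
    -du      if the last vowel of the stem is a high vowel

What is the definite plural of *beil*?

The final consonant of *beil* is /l/, which is non-nasal, so the plural suffix is -u, giving *beilu*.
The plural form *beilu* — last vowel /u/ (a high vowel) → -du → *beiludu*.

beiludu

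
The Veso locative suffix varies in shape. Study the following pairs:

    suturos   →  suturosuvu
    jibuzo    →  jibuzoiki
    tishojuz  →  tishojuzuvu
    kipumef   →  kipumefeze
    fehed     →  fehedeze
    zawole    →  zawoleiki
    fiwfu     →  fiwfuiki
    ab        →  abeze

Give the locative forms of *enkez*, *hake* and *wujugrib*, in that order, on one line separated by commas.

The suffix is conditioned by the final sound: -uvu when the stem ends in a sibilant (*suturos*, *tishojuz*); -eze when the stem ends in a non-sibilant consonant (*kipumef*, *fehed*, *ab*); -iki when the stem ends in a vowel (*jibuzo*, *zawole*, *fiwfu*).
*enkez*: final sound = /z/, a sibilant → -uvu → *enkezuvu*.
Since the final sound of *hake* is /e/ (a vowel), it takes -iki, giving *hakeiki*.
*wujugrib*: final sound = /b/, a non-sibilant consonant → -eze → *wujugribeze*.

enkezuvu, hakeiki, wujugribeze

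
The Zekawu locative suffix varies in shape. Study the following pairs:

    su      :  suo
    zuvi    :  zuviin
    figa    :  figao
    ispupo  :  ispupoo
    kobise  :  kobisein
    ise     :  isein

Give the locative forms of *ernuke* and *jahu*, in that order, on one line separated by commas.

The suffix is conditioned by the last vowel: -in when the last vowel of the stem is a front vowel (*zuvi*, *kobise*, *ise*); -o when the last vowel of the stem is a back vowel (*su*, *figa*, *ispupo*).
Since the last vowel of *ernuke* is /e/ (a front vowel), it takes -in, giving *ernukein*.
*jahu*: last vowel = /u/, a back vowel → -o → *jahuo*.

ernukein, jahuo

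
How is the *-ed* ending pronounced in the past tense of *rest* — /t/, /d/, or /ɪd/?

The stem *rest* ends in /t/ or /d/.
The -ed suffix is realized as /ɪd/ after /t, d/; as /t/ after other voiceless consonants; and as /d/ after other voiced sounds.
So -ed on *rest* is pronounced /ɪd/.

/ɪd/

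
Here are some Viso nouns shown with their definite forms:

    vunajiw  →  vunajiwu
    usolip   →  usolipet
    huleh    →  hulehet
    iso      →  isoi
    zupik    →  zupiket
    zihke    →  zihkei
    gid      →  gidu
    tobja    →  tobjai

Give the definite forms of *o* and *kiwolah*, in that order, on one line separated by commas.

oi, kiwolahet

Looking at the final sound of each stem: -et when the stem ends in a voiceless consonant (*usolip*, *huleh*, *zupik*); -u when the stem ends in a voiced consonant (*vunajiw*, *gid*); -i when the stem ends in a vowel (*iso*, *zihke*, *tobja*).
The final sound of *o* is /o/, which is a vowel, so the suffix is -i, giving *oi*.
Since the final sound of *kiwolah* is /h/ (a voiceless consonant), it takes -et, giving *kiwolahet*.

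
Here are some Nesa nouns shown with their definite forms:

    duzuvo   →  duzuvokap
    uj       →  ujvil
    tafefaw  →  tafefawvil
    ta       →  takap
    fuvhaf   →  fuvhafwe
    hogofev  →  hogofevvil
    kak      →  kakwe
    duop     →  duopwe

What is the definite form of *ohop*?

ohopwe

Looking at the final sound of each stem: -we when the stem ends in a voiceless consonant (*fuvhaf*, *kak*, *duop*); -vil when the stem ends in a voiced consonant (*uj*, *tafefaw*, *hogofev*); -kap when the stem ends in a vowel (*duzuvo*, *ta*).
The final sound of *ohop* is /p/, which is a voiceless consonant, so the suffix is -we, giving *ohopwe*.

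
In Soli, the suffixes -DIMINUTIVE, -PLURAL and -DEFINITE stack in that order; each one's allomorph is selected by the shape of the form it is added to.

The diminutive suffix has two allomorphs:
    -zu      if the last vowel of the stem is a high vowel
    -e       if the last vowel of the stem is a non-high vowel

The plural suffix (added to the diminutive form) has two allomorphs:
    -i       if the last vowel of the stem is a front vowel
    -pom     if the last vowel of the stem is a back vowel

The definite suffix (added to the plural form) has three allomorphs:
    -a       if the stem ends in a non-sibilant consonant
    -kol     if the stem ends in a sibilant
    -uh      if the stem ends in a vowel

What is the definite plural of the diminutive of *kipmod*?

*kipmod*: last vowel = /o/, a non-high vowel → -e → *kipmode*.
The last vowel of the diminutive form *kipmode* is /e/, which is a front vowel, so the plural suffix is -i, giving *kipmodei*.
The final sound of the plural form *kipmodei* is /i/, which is a vowel, so the definite suffix is -uh, giving *kipmodeiuh*.

kipmodeiuh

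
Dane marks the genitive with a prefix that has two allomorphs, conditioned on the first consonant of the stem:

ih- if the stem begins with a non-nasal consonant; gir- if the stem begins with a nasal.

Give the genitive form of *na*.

girna

The first consonant of *na* is /n/, which is a nasal, so the prefix is gir-, giving *girna*.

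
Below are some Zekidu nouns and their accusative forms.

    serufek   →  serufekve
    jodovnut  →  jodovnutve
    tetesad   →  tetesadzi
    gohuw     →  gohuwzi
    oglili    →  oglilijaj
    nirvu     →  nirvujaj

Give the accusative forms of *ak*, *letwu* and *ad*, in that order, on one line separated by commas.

akve, letwujaj, adzi

The pattern is voicing of the final sound: -ve when the stem ends in a voiceless consonant (*serufek*, *jodovnut*); -zi when the stem ends in a voiced consonant (*tetesad*, *gohuw*); -jaj when the stem ends in a vowel (*oglili*, *nirvu*).
*ak*: final sound = /k/, a voiceless consonant → -ve → *akve*.
The final sound of *letwu* is /u/, which is a vowel, so the suffix is -jaj, giving *letwujaj*.
*ad* — final sound /d/ (a voiced consonant) → -zi → *adzi*.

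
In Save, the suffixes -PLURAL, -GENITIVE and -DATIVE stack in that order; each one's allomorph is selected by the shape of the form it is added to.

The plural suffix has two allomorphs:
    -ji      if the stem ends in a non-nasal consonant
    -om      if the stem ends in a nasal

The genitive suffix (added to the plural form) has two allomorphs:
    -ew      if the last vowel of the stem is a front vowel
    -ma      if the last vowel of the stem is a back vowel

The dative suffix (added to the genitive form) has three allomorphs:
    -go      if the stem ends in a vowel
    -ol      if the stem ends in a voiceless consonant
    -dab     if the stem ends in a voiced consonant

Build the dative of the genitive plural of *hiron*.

The final consonant of *hiron* is /n/, which is a nasal, so the plural suffix is -om, giving *hironom*.
Since the last vowel of the plural form *hironom* is /o/ (a back vowel), it takes -ma, giving *hironomma*.
The final sound of the genitive form *hironomma* is /a/, which is a vowel, so the dative suffix is -go, giving *hironommago*.

hironommago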